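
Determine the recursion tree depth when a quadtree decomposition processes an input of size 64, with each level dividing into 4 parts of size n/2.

For divide and conquer with division factor 2:

Problem sizes at each level:
Level 0: 64
Level 1: 32
Level 2: 16
Level 3: 8
Level 4: 4
Level 5: 2
Level 6: 1

The root is level 0 and the size-1 base case is level 6 (the tree spans levels 0 through 6, i.e. 7 levels counting the root), so the depth is the number of divisions: log_2(64) = 6

The recursion tree depth is log_2(64) = 6. At each level, the problem size is divided by 2, so it takes 6 divisions to reduce to a base case of size 1. The algorithm makes 4 recursive calls at each level.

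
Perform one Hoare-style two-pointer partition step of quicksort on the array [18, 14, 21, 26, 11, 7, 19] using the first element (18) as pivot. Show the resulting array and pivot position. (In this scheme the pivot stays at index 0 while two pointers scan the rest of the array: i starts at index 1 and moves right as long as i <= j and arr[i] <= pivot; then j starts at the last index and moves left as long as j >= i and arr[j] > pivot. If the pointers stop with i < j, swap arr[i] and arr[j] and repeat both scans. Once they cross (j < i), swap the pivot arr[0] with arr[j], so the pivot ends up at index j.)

Hoare-style two-pointer partition with pivot = 18:

Initial array: [18, 14, 21, 26, 11, 7, 19]

Pointers start at i = 1, j = 6.
i stops at index 2 (arr[2]=21 > 18), j stops at index 5 (arr[5]=7 <= 18): swap arr[2] and arr[5], array becomes [18, 14, 7, 26, 11, 21, 19]
i stops at index 3 (arr[3]=26 > 18), j stops at index 4 (arr[4]=11 <= 18): swap arr[3] and arr[4], array becomes [18, 14, 7, 11, 26, 21, 19]
i ends at 4, j ends at 3: the pointers have crossed (j < i), so scanning stops.

Swap pivot arr[0] with arr[3] to place pivot at position 3: [11, 14, 7, 18, 26, 21, 19]
Pivot position: 3

After partitioning with pivot 18, the array becomes [11, 14, 7, 18, 26, 21, 19]. The pivot is placed at index 3. All elements to the left of the pivot are <= 18, and all elements to the right are > 18.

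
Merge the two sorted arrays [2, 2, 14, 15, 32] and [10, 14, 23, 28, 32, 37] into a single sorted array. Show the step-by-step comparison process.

Merging process:

Compare 2 vs 10: take 2 from left. Merged: [2]
Compare 2 vs 10: take 2 from left. Merged: [2, 2]
Compare 14 vs 10: take 10 from right. Merged: [2, 2, 10]
Compare 14 vs 14: take 14 from left. Merged: [2, 2, 10, 14]
Compare 15 vs 14: take 14 from right. Merged: [2, 2, 10, 14, 14]
Compare 15 vs 23: take 15 from left. Merged: [2, 2, 10, 14, 14, 15]
Compare 32 vs 23: take 23 from right. Merged: [2, 2, 10, 14, 14, 15, 23]
Compare 32 vs 28: take 28 from right. Merged: [2, 2, 10, 14, 14, 15, 23, 28]
Compare 32 vs 32: take 32 from left. Merged: [2, 2, 10, 14, 14, 15, 23, 28, 32]
Append remaining from right: [32, 37]. Merged: [2, 2, 10, 14, 14, 15, 23, 28, 32, 32, 37]

Final merged array: [2, 2, 10, 14, 14, 15, 23, 28, 32, 32, 37]
Total comparisons: 9

The merged array is [2, 2, 10, 14, 14, 15, 23, 28, 32, 32, 37], requiring 9 comparisons. The merge step runs in O(n) time where n is the total number of elements.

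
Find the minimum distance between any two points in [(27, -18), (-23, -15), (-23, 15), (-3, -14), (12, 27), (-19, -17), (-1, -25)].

Computing all pairwise distances among 7 points:

d((27, -18), (-23, -15)) = 50.0899
d((27, -18), (-23, 15)) = 59.9083
d((27, -18), (-3, -14)) = 30.2655
d((27, -18), (12, 27)) = 47.4342
d((27, -18), (-19, -17)) = 46.0109
d((27, -18), (-1, -25)) = 28.8617
d((-23, -15), (-23, 15)) = 30.0
d((-23, -15), (-3, -14)) = 20.025
d((-23, -15), (12, 27)) = 54.6717
d((-23, -15), (-19, -17)) = 4.4721 <-- minimum
d((-23, -15), (-1, -25)) = 24.1661
d((-23, 15), (-3, -14)) = 35.2278
d((-23, 15), (12, 27)) = 37.0
d((-23, 15), (-19, -17)) = 32.249
d((-23, 15), (-1, -25)) = 45.6508
d((-3, -14), (12, 27)) = 43.6578
d((-3, -14), (-19, -17)) = 16.2788
d((-3, -14), (-1, -25)) = 11.1803
d((12, 27), (-19, -17)) = 53.8238
d((12, 27), (-1, -25)) = 53.6004
d((-19, -17), (-1, -25)) = 19.6977

Closest pair: (-23, -15) and (-19, -17) with distance 4.4721

The closest pair is (-23, -15) and (-19, -17) with Euclidean distance 4.4721. For 7 points, brute-force pairwise comparison is shown above. For large n, the divide-and-conquer algorithm (sort by x, recurse on halves, check the dividing strip) achieves O(n log n).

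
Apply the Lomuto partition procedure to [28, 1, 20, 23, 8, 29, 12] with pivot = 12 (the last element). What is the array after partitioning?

Lomuto partition with pivot = 12:

Initial array: [28, 1, 20, 23, 8, 29, 12]

arr[0]=28 > 12: no swap
arr[1]=1 <= 12: swap with position 0, array becomes [1, 28, 20, 23, 8, 29, 12]
arr[2]=20 > 12: no swap
arr[3]=23 > 12: no swap
arr[4]=8 <= 12: swap with position 1, array becomes [1, 8, 20, 23, 28, 29, 12]
arr[5]=29 > 12: no swap

Place pivot at position 2: [1, 8, 12, 23, 28, 29, 20]
Pivot position: 2

After partitioning with pivot 12, the array becomes [1, 8, 12, 23, 28, 29, 20]. The pivot is placed at index 2. All elements to the left of the pivot are <= 12, and all elements to the right are > 12.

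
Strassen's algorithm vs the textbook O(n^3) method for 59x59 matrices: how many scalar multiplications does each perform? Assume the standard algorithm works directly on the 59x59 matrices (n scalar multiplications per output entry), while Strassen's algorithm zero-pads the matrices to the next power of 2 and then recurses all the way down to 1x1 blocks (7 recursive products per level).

Matrix multiplication for 59x59 matrices:

Strassen's algorithm requires power-of-2 dimensions. Pad 59x59 to 64x64 (next power of 2).

Standard algorithm: 59^3 = 205379 multiplications
Strassen's algorithm: 7^(log2(64)) = 7^6 = 117649 multiplications
Savings: 205379 - 117649 = 87730 multiplications

Standard: 205379 multiplications (59^3). Strassen: 117649 multiplications (7^6, after padding to 64x64). Strassen reduces 8 recursive multiplications to 7 at each level.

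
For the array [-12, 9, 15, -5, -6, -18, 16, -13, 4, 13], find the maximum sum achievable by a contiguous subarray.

Using Kadane's algorithm on [-12, 9, 15, -5, -6, -18, 16, -13, 4, 13]:

Scanning through the array:
Position 1 (value 9): max_ending_here = 9, max_so_far = 9
Position 2 (value 15): max_ending_here = 24, max_so_far = 24
Position 3 (value -5): max_ending_here = 19, max_so_far = 24
Position 4 (value -6): max_ending_here = 13, max_so_far = 24
Position 5 (value -18): max_ending_here = -5, max_so_far = 24
Position 6 (value 16): max_ending_here = 16, max_so_far = 24
Position 7 (value -13): max_ending_here = 3, max_so_far = 24
Position 8 (value 4): max_ending_here = 7, max_so_far = 24
Position 9 (value 13): max_ending_here = 20, max_so_far = 24

Maximum subarray: [9, 15]
Maximum sum: 24

The maximum subarray is [9, 15] with sum 24. This subarray runs from index 1 to index 2.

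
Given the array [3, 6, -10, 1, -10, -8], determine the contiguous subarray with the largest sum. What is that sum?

Using Kadane's algorithm on [3, 6, -10, 1, -10, -8]:

Scanning through the array:
Position 1 (value 6): max_ending_here = 9, max_so_far = 9
Position 2 (value -10): max_ending_here = -1, max_so_far = 9
Position 3 (value 1): max_ending_here = 1, max_so_far = 9
Position 4 (value -10): max_ending_here = -9, max_so_far = 9
Position 5 (value -8): max_ending_here = -8, max_so_far = 9

Maximum subarray: [3, 6]
Maximum sum: 9

The maximum subarray is [3, 6] with sum 9. This subarray runs from index 0 to index 1.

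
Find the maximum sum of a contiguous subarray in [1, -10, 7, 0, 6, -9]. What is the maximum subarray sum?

Using Kadane's algorithm on [1, -10, 7, 0, 6, -9]:

Scanning through the array:
Position 1 (value -10): max_ending_here = -9, max_so_far = 1
Position 2 (value 7): max_ending_here = 7, max_so_far = 7
Position 3 (value 0): max_ending_here = 7, max_so_far = 7
Position 4 (value 6): max_ending_here = 13, max_so_far = 13
Position 5 (value -9): max_ending_here = 4, max_so_far = 13

Maximum subarray: [7, 0, 6]
Maximum sum: 13

The maximum subarray is [7, 0, 6] with sum 13. This subarray runs from index 2 to index 4.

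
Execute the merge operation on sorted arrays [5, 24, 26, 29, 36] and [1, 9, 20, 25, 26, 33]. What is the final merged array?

Merging process:

Compare 5 vs 1: take 1 from right. Merged: [1]
Compare 5 vs 9: take 5 from left. Merged: [1, 5]
Compare 24 vs 9: take 9 from right. Merged: [1, 5, 9]
Compare 24 vs 20: take 20 from right. Merged: [1, 5, 9, 20]
Compare 24 vs 25: take 24 from left. Merged: [1, 5, 9, 20, 24]
Compare 26 vs 25: take 25 from right. Merged: [1, 5, 9, 20, 24, 25]
Compare 26 vs 26: take 26 from left. Merged: [1, 5, 9, 20, 24, 25, 26]
Compare 29 vs 26: take 26 from right. Merged: [1, 5, 9, 20, 24, 25, 26, 26]
Compare 29 vs 33: take 29 from left. Merged: [1, 5, 9, 20, 24, 25, 26, 26, 29]
Compare 36 vs 33: take 33 from right. Merged: [1, 5, 9, 20, 24, 25, 26, 26, 29, 33]
Append remaining from left: [36]. Merged: [1, 5, 9, 20, 24, 25, 26, 26, 29, 33, 36]

Final merged array: [1, 5, 9, 20, 24, 25, 26, 26, 29, 33, 36]
Total comparisons: 10

The merged array is [1, 5, 9, 20, 24, 25, 26, 26, 29, 33, 36], requiring 10 comparisons. The merge step runs in O(n) time where n is the total number of elements.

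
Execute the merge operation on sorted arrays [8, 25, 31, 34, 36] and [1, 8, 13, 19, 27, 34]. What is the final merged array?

Merging process:

Compare 8 vs 1: take 1 from right. Merged: [1]
Compare 8 vs 8: take 8 from left. Merged: [1, 8]
Compare 25 vs 8: take 8 from right. Merged: [1, 8, 8]
Compare 25 vs 13: take 13 from right. Merged: [1, 8, 8, 13]
Compare 25 vs 19: take 19 from right. Merged: [1, 8, 8, 13, 19]
Compare 25 vs 27: take 25 from left. Merged: [1, 8, 8, 13, 19, 25]
Compare 31 vs 27: take 27 from right. Merged: [1, 8, 8, 13, 19, 25, 27]
Compare 31 vs 34: take 31 from left. Merged: [1, 8, 8, 13, 19, 25, 27, 31]
Compare 34 vs 34: take 34 from left. Merged: [1, 8, 8, 13, 19, 25, 27, 31, 34]
Compare 36 vs 34: take 34 from right. Merged: [1, 8, 8, 13, 19, 25, 27, 31, 34, 34]
Append remaining from left: [36]. Merged: [1, 8, 8, 13, 19, 25, 27, 31, 34, 34, 36]

Final merged array: [1, 8, 8, 13, 19, 25, 27, 31, 34, 34, 36]
Total comparisons: 10

The merged array is [1, 8, 8, 13, 19, 25, 27, 31, 34, 34, 36], requiring 10 comparisons. The merge step runs in O(n) time where n is the total number of elements.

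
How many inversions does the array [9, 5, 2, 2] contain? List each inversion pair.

Finding inversions in [9, 5, 2, 2]:

(0, 1): arr[0]=9 > arr[1]=5
(0, 2): arr[0]=9 > arr[2]=2
(0, 3): arr[0]=9 > arr[3]=2
(1, 2): arr[1]=5 > arr[2]=2
(1, 3): arr[1]=5 > arr[3]=2

Total inversions: 5

The array has 5 inversion(s): (0,1), (0,2), (0,3), (1,2), (1,3). Each pair (i,j) satisfies i < j and arr[i] > arr[j].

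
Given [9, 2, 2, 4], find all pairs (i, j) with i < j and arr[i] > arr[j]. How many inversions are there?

Finding inversions in [9, 2, 2, 4]:

(0, 1): arr[0]=9 > arr[1]=2
(0, 2): arr[0]=9 > arr[2]=2
(0, 3): arr[0]=9 > arr[3]=4

Total inversions: 3

The array has 3 inversion(s): (0,1), (0,2), (0,3). Each pair (i,j) satisfies i < j and arr[i] > arr[j].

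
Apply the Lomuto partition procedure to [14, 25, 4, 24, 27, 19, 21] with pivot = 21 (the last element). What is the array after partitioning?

Lomuto partition with pivot = 21:

Initial array: [14, 25, 4, 24, 27, 19, 21]

arr[0]=14 <= 21: swap with position 0, array becomes [14, 25, 4, 24, 27, 19, 21]
arr[1]=25 > 21: no swap
arr[2]=4 <= 21: swap with position 1, array becomes [14, 4, 25, 24, 27, 19, 21]
arr[3]=24 > 21: no swap
arr[4]=27 > 21: no swap
arr[5]=19 <= 21: swap with position 2, array becomes [14, 4, 19, 24, 27, 25, 21]

Place pivot at position 3: [14, 4, 19, 21, 27, 25, 24]
Pivot position: 3

After partitioning with pivot 21, the array becomes [14, 4, 19, 21, 27, 25, 24]. The pivot is placed at index 3. All elements to the left of the pivot are <= 21, and all elements to the right are > 21.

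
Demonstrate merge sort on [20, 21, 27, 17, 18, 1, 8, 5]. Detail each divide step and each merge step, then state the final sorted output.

Merge sort trace:

Split: [20, 21, 27, 17, 18, 1, 8, 5] -> [20, 21, 27, 17] and [18, 1, 8, 5]
  Split: [20, 21, 27, 17] -> [20, 21] and [27, 17]
    Split: [20, 21] -> [20] and [21]
    Merge: [20] + [21] -> [20, 21]
    Split: [27, 17] -> [27] and [17]
    Merge: [27] + [17] -> [17, 27]
  Merge: [20, 21] + [17, 27] -> [17, 20, 21, 27]
  Split: [18, 1, 8, 5] -> [18, 1] and [8, 5]
    Split: [18, 1] -> [18] and [1]
    Merge: [18] + [1] -> [1, 18]
    Split: [8, 5] -> [8] and [5]
    Merge: [8] + [5] -> [5, 8]
  Merge: [1, 18] + [5, 8] -> [1, 5, 8, 18]
Merge: [17, 20, 21, 27] + [1, 5, 8, 18] -> [1, 5, 8, 17, 18, 20, 21, 27]

Final sorted array: [1, 5, 8, 17, 18, 20, 21, 27]

The merge sort proceeds by recursively splitting the array and merging sorted halves.
After all merges, the sorted array is [1, 5, 8, 17, 18, 20, 21, 27].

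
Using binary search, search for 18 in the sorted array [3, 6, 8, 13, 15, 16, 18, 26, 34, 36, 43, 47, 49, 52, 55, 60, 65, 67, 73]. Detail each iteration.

Binary search for 18 in [3, 6, 8, 13, 15, 16, 18, 26, 34, 36, 43, 47, 49, 52, 55, 60, 65, 67, 73]:

lo=0, hi=18, mid=9, arr[mid]=36 -> 36 > 18, search left half
lo=0, hi=8, mid=4, arr[mid]=15 -> 15 < 18, search right half
lo=5, hi=8, mid=6, arr[mid]=18 -> Found target at index 6!

Binary search finds 18 at index 6 after 3 comparisons. The search repeatedly halves the search space by comparing with the middle element.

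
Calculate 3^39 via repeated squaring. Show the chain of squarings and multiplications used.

Computing 3^39 by squaring (build up from 3^1; each line after the first costs one multiplication):

3^1 = 3
3^2 = (3^1)^2 = 3^2 = 9
3^4 = (3^2)^2 = 9^2 = 81
3^8 = (3^4)^2 = 81^2 = 6561
3^9 = 3 * 3^8 = 3 * 6561 = 19683
3^18 = (3^9)^2 = 19683^2 = 387420489
3^19 = 3 * 3^18 = 3 * 387420489 = 1162261467
3^38 = (3^19)^2 = 1162261467^2 = 1350851717672992089
3^39 = 3 * 3^38 = 3 * 1350851717672992089 = 4052555153018976267

Result: 4052555153018976267
Multiplications needed: 8 (8 lines after 3^1)

3^39 = 4052555153018976267. Using exponentiation by squaring, this requires 8 multiplications. The key idea: if the exponent is even, square the half-power; if odd, multiply by the base once.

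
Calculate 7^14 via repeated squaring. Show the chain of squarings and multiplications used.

Computing 7^14 by squaring (build up from 7^1; each line after the first costs one multiplication):

7^1 = 7
7^2 = (7^1)^2 = 7^2 = 49
7^3 = 7 * 7^2 = 7 * 49 = 343
7^6 = (7^3)^2 = 343^2 = 117649
7^7 = 7 * 7^6 = 7 * 117649 = 823543
7^14 = (7^7)^2 = 823543^2 = 678223072849

Result: 678223072849
Multiplications needed: 5 (5 lines after 7^1)

7^14 = 678223072849. Using exponentiation by squaring, this requires 5 multiplications. The key idea: if the exponent is even, square the half-power; if odd, multiply by the base once.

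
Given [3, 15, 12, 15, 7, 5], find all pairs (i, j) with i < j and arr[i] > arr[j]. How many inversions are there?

Finding inversions in [3, 15, 12, 15, 7, 5]:

(1, 2): arr[1]=15 > arr[2]=12
(1, 4): arr[1]=15 > arr[4]=7
(1, 5): arr[1]=15 > arr[5]=5
(2, 4): arr[2]=12 > arr[4]=7
(2, 5): arr[2]=12 > arr[5]=5
(3, 4): arr[3]=15 > arr[4]=7
(3, 5): arr[3]=15 > arr[5]=5
(4, 5): arr[4]=7 > arr[5]=5

Total inversions: 8

The array has 8 inversion(s): (1,2), (1,4), (1,5), (2,4), (2,5), (3,4), (3,5), (4,5). Each pair (i,j) satisfies i < j and arr[i] > arr[j].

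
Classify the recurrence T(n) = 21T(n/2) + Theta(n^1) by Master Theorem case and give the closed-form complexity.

Master Theorem for T(n) = 21T(n/2) + O(n^1):

a = 21, b = 2, c = 1
log_b(a) = log_2(21) = 4.3923

Case 1: c = 1 < log_2(21) = 4.3923
T(n) = O(n^(log_2 21))

For T(n) = 21T(n/2) + O(n^1): log_2(21) = 4.3923. This is Case 1 of the Master Theorem (c < log_b(a), work dominated by leaves), giving O(n^(log_2 21)).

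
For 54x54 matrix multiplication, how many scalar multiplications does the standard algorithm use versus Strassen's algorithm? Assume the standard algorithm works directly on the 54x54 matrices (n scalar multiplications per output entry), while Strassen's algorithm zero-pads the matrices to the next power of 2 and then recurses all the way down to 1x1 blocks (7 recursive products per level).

Matrix multiplication for 54x54 matrices:

Strassen's algorithm requires power-of-2 dimensions. Pad 54x54 to 64x64 (next power of 2).

Standard algorithm: 54^3 = 157464 multiplications
Strassen's algorithm: 7^(log2(64)) = 7^6 = 117649 multiplications
Savings: 157464 - 117649 = 39815 multiplications

Standard: 157464 multiplications (54^3). Strassen: 117649 multiplications (7^6, after padding to 64x64). Strassen reduces 8 recursive multiplications to 7 at each level.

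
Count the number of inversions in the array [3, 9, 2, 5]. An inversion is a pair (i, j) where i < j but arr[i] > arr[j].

Finding inversions in [3, 9, 2, 5]:

(0, 2): arr[0]=3 > arr[2]=2
(1, 2): arr[1]=9 > arr[2]=2
(1, 3): arr[1]=9 > arr[3]=5

Total inversions: 3

The array has 3 inversion(s): (0,2), (1,2), (1,3). Each pair (i,j) satisfies i < j and arr[i] > arr[j].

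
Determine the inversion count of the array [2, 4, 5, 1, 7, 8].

Finding inversions in [2, 4, 5, 1, 7, 8]:

(0, 3): arr[0]=2 > arr[3]=1
(1, 3): arr[1]=4 > arr[3]=1
(2, 3): arr[2]=5 > arr[3]=1

Total inversions: 3

The array has 3 inversion(s): (0,3), (1,3), (2,3). Each pair (i,j) satisfies i < j and arr[i] > arr[j].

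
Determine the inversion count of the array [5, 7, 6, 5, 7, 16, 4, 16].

Finding inversions in [5, 7, 6, 5, 7, 16, 4, 16]:

(0, 6): arr[0]=5 > arr[6]=4
(1, 2): arr[1]=7 > arr[2]=6
(1, 3): arr[1]=7 > arr[3]=5
(1, 6): arr[1]=7 > arr[6]=4
(2, 3): arr[2]=6 > arr[3]=5
(2, 6): arr[2]=6 > arr[6]=4
(3, 6): arr[3]=5 > arr[6]=4
(4, 6): arr[4]=7 > arr[6]=4
(5, 6): arr[5]=16 > arr[6]=4

Total inversions: 9

The array has 9 inversion(s): (0,6), (1,2), (1,3), (1,6), (2,3), (2,6), (3,6), (4,6), (5,6). Each pair (i,j) satisfies i < j and arr[i] > arr[j].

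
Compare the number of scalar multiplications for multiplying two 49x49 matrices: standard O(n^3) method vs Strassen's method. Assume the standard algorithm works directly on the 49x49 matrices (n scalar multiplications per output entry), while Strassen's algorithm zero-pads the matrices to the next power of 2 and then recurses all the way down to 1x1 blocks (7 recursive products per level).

Matrix multiplication for 49x49 matrices:

Strassen's algorithm requires power-of-2 dimensions. Pad 49x49 to 64x64 (next power of 2).

Standard algorithm: 49^3 = 117649 multiplications
Strassen's algorithm: 7^(log2(64)) = 7^6 = 117649 multiplications
Savings: 117649 - 117649 = 0 multiplications

Standard: 117649 multiplications (49^3). Strassen: 117649 multiplications (7^6, after padding to 64x64). Strassen reduces 8 recursive multiplications to 7 at each level.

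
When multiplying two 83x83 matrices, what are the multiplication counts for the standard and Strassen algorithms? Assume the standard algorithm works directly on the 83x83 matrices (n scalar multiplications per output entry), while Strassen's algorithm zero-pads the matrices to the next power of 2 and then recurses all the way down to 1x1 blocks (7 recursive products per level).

Matrix multiplication for 83x83 matrices:

Strassen's algorithm requires power-of-2 dimensions. Pad 83x83 to 128x128 (next power of 2).

Standard algorithm: 83^3 = 571787 multiplications
Strassen's algorithm: 7^(log2(128)) = 7^7 = 823543 multiplications
Difference: 571787 - 823543 = -251756 (Strassen uses MORE here due to padding overhead — for small or just-over-power-of-2 n, padding can outweigh the per-level savings)

Standard: 571787 multiplications (83^3). Strassen: 823543 multiplications (7^7, after padding to 128x128). Strassen reduces 8 recursive multiplications to 7 at each level.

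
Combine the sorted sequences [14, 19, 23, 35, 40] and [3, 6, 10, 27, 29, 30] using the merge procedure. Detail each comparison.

Merging process:

Compare 14 vs 3: take 3 from right. Merged: [3]
Compare 14 vs 6: take 6 from right. Merged: [3, 6]
Compare 14 vs 10: take 10 from right. Merged: [3, 6, 10]
Compare 14 vs 27: take 14 from left. Merged: [3, 6, 10, 14]
Compare 19 vs 27: take 19 from left. Merged: [3, 6, 10, 14, 19]
Compare 23 vs 27: take 23 from left. Merged: [3, 6, 10, 14, 19, 23]
Compare 35 vs 27: take 27 from right. Merged: [3, 6, 10, 14, 19, 23, 27]
Compare 35 vs 29: take 29 from right. Merged: [3, 6, 10, 14, 19, 23, 27, 29]
Compare 35 vs 30: take 30 from right. Merged: [3, 6, 10, 14, 19, 23, 27, 29, 30]
Append remaining from left: [35, 40]. Merged: [3, 6, 10, 14, 19, 23, 27, 29, 30, 35, 40]

Final merged array: [3, 6, 10, 14, 19, 23, 27, 29, 30, 35, 40]
Total comparisons: 9

The merged array is [3, 6, 10, 14, 19, 23, 27, 29, 30, 35, 40], requiring 9 comparisons. The merge step runs in O(n) time where n is the total number of elements.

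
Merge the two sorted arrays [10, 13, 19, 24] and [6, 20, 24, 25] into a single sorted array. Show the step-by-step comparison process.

Merging process:

Compare 10 vs 6: take 6 from right. Merged: [6]
Compare 10 vs 20: take 10 from left. Merged: [6, 10]
Compare 13 vs 20: take 13 from left. Merged: [6, 10, 13]
Compare 19 vs 20: take 19 from left. Merged: [6, 10, 13, 19]
Compare 24 vs 20: take 20 from right. Merged: [6, 10, 13, 19, 20]
Compare 24 vs 24: take 24 from left. Merged: [6, 10, 13, 19, 20, 24]
Append remaining from right: [24, 25]. Merged: [6, 10, 13, 19, 20, 24, 24, 25]

Final merged array: [6, 10, 13, 19, 20, 24, 24, 25]
Total comparisons: 6

The merged array is [6, 10, 13, 19, 20, 24, 24, 25], requiring 6 comparisons. The merge step runs in O(n) time where n is the total number of elements.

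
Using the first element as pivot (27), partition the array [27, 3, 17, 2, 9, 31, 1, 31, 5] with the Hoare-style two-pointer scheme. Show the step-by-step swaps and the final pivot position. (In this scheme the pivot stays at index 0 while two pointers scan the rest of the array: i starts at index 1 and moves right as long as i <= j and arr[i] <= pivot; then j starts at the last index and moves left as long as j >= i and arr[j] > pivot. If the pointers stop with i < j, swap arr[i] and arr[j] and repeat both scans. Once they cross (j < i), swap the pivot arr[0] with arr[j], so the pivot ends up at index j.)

Hoare-style two-pointer partition with pivot = 27:

Initial array: [27, 3, 17, 2, 9, 31, 1, 31, 5]

Pointers start at i = 1, j = 8.
i stops at index 5 (arr[5]=31 > 27), j stops at index 8 (arr[8]=5 <= 27): swap arr[5] and arr[8], array becomes [27, 3, 17, 2, 9, 5, 1, 31, 31]
i ends at 7, j ends at 6: the pointers have crossed (j < i), so scanning stops.

Swap pivot arr[0] with arr[6] to place pivot at position 6: [1, 3, 17, 2, 9, 5, 27, 31, 31]
Pivot position: 6

After partitioning with pivot 27, the array becomes [1, 3, 17, 2, 9, 5, 27, 31, 31]. The pivot is placed at index 6. All elements to the left of the pivot are <= 27, and all elements to the right are > 27.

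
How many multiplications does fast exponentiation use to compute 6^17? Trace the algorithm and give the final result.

Computing 6^17 by squaring (build up from 6^1; each line after the first costs one multiplication):

6^1 = 6
6^2 = (6^1)^2 = 6^2 = 36
6^4 = (6^2)^2 = 36^2 = 1296
6^8 = (6^4)^2 = 1296^2 = 1679616
6^16 = (6^8)^2 = 1679616^2 = 2821109907456
6^17 = 6 * 6^16 = 6 * 2821109907456 = 16926659444736

Result: 16926659444736
Multiplications needed: 5 (5 lines after 6^1)

6^17 = 16926659444736. Using exponentiation by squaring, this requires 5 multiplications. The key idea: if the exponent is even, square the half-power; if odd, multiply by the base once.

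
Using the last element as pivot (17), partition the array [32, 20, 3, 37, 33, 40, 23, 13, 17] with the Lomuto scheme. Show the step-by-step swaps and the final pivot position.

Lomuto partition with pivot = 17:

Initial array: [32, 20, 3, 37, 33, 40, 23, 13, 17]

arr[0]=32 > 17: no swap
arr[1]=20 > 17: no swap
arr[2]=3 <= 17: swap with position 0, array becomes [3, 20, 32, 37, 33, 40, 23, 13, 17]
arr[3]=37 > 17: no swap
arr[4]=33 > 17: no swap
arr[5]=40 > 17: no swap
arr[6]=23 > 17: no swap
arr[7]=13 <= 17: swap with position 1, array becomes [3, 13, 32, 37, 33, 40, 23, 20, 17]

Place pivot at position 2: [3, 13, 17, 37, 33, 40, 23, 20, 32]
Pivot position: 2

After partitioning with pivot 17, the array becomes [3, 13, 17, 37, 33, 40, 23, 20, 32]. The pivot is placed at index 2. All elements to the left of the pivot are <= 17, and all elements to the right are > 17.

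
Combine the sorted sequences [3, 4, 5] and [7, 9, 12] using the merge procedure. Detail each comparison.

Merging process:

Compare 3 vs 7: take 3 from left. Merged: [3]
Compare 4 vs 7: take 4 from left. Merged: [3, 4]
Compare 5 vs 7: take 5 from left. Merged: [3, 4, 5]
Append remaining from right: [7, 9, 12]. Merged: [3, 4, 5, 7, 9, 12]

Final merged array: [3, 4, 5, 7, 9, 12]
Total comparisons: 3

The merged array is [3, 4, 5, 7, 9, 12], requiring 3 comparisons. The merge step runs in O(n) time where n is the total number of elements.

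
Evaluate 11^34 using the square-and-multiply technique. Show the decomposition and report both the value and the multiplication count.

Computing 11^34 by squaring (build up from 11^1; each line after the first costs one multiplication):

11^1 = 11
11^2 = (11^1)^2 = 11^2 = 121
11^4 = (11^2)^2 = 121^2 = 14641
11^8 = (11^4)^2 = 14641^2 = 214358881
11^16 = (11^8)^2 = 214358881^2 = 45949729863572161
11^17 = 11 * 11^16 = 11 * 45949729863572161 = 505447028499293771
11^34 = (11^17)^2 = 505447028499293771^2 = 255476698618765889551019445759400441

Result: 255476698618765889551019445759400441
Multiplications needed: 6 (6 lines after 11^1)

11^34 = 255476698618765889551019445759400441. Using exponentiation by squaring, this requires 6 multiplications. The key idea: if the exponent is even, square the half-power; if odd, multiply by the base once.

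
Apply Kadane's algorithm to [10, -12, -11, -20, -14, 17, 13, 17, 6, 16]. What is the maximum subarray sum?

Using Kadane's algorithm on [10, -12, -11, -20, -14, 17, 13, 17, 6, 16]:

Scanning through the array:
Position 1 (value -12): max_ending_here = -2, max_so_far = 10
Position 2 (value -11): max_ending_here = -11, max_so_far = 10
Position 3 (value -20): max_ending_here = -20, max_so_far = 10
Position 4 (value -14): max_ending_here = -14, max_so_far = 10
Position 5 (value 17): max_ending_here = 17, max_so_far = 17
Position 6 (value 13): max_ending_here = 30, max_so_far = 30
Position 7 (value 17): max_ending_here = 47, max_so_far = 47
Position 8 (value 6): max_ending_here = 53, max_so_far = 53
Position 9 (value 16): max_ending_here = 69, max_so_far = 69

Maximum subarray: [17, 13, 17, 6, 16]
Maximum sum: 69

The maximum subarray is [17, 13, 17, 6, 16] with sum 69. This subarray runs from index 5 to index 9.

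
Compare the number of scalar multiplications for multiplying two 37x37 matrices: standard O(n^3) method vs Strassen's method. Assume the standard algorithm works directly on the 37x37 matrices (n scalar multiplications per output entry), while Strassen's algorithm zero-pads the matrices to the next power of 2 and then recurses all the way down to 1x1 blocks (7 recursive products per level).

Matrix multiplication for 37x37 matrices:

Strassen's algorithm requires power-of-2 dimensions. Pad 37x37 to 64x64 (next power of 2).

Standard algorithm: 37^3 = 50653 multiplications
Strassen's algorithm: 7^(log2(64)) = 7^6 = 117649 multiplications
Difference: 50653 - 117649 = -66996 (Strassen uses MORE here due to padding overhead — for small or just-over-power-of-2 n, padding can outweigh the per-level savings)

Standard: 50653 multiplications (37^3). Strassen: 117649 multiplications (7^6, after padding to 64x64). Strassen reduces 8 recursive multiplications to 7 at each level.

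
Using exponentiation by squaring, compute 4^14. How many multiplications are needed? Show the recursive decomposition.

Computing 4^14 by squaring (build up from 4^1; each line after the first costs one multiplication):

4^1 = 4
4^2 = (4^1)^2 = 4^2 = 16
4^3 = 4 * 4^2 = 4 * 16 = 64
4^6 = (4^3)^2 = 64^2 = 4096
4^7 = 4 * 4^6 = 4 * 4096 = 16384
4^14 = (4^7)^2 = 16384^2 = 268435456

Result: 268435456
Multiplications needed: 5 (5 lines after 4^1)

4^14 = 268435456. Using exponentiation by squaring, this requires 5 multiplications. The key idea: if the exponent is even, square the half-power; if odd, multiply by the base once.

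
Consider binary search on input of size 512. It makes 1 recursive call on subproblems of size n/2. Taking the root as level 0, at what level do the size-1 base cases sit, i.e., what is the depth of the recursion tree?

For divide and conquer with division factor 2:

Problem sizes at each level:
Level 0: 512
Level 1: 256
Level 2: 128
Level 3: 64
Level 4: 32
Level 5: 16
Level 6: 8
Level 7: 4
Level 8: 2
Level 9: 1

The root is level 0 and the size-1 base case is level 9 (the tree spans levels 0 through 9, i.e. 10 levels counting the root), so the depth is the number of divisions: log_2(512) = 9

The recursion tree depth is log_2(512) = 9. At each level, the problem size is divided by 2, so it takes 9 divisions to reduce to a base case of size 1. The algorithm makes 1 recursive call at each level.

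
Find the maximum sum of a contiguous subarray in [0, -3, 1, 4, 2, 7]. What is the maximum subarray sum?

Using Kadane's algorithm on [0, -3, 1, 4, 2, 7]:

Scanning through the array:
Position 1 (value -3): max_ending_here = -3, max_so_far = 0
Position 2 (value 1): max_ending_here = 1, max_so_far = 1
Position 3 (value 4): max_ending_here = 5, max_so_far = 5
Position 4 (value 2): max_ending_here = 7, max_so_far = 7
Position 5 (value 7): max_ending_here = 14, max_so_far = 14

Maximum subarray: [1, 4, 2, 7]
Maximum sum: 14

The maximum subarray is [1, 4, 2, 7] with sum 14. This subarray runs from index 2 to index 5.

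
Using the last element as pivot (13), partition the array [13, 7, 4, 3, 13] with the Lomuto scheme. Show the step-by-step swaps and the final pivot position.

Lomuto partition with pivot = 13:

Initial array: [13, 7, 4, 3, 13]

arr[0]=13 <= 13: swap with position 0, array becomes [13, 7, 4, 3, 13]
arr[1]=7 <= 13: swap with position 1, array becomes [13, 7, 4, 3, 13]
arr[2]=4 <= 13: swap with position 2, array becomes [13, 7, 4, 3, 13]
arr[3]=3 <= 13: swap with position 3, array becomes [13, 7, 4, 3, 13]

Place pivot at position 4: [13, 7, 4, 3, 13]
Pivot position: 4

After partitioning with pivot 13, the array becomes [13, 7, 4, 3, 13]. The pivot is placed at index 4. All elements to the left of the pivot are <= 13, and all elements to the right are > 13.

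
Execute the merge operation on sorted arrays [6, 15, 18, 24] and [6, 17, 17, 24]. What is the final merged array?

Merging process:

Compare 6 vs 6: take 6 from left. Merged: [6]
Compare 15 vs 6: take 6 from right. Merged: [6, 6]
Compare 15 vs 17: take 15 from left. Merged: [6, 6, 15]
Compare 18 vs 17: take 17 from right. Merged: [6, 6, 15, 17]
Compare 18 vs 17: take 17 from right. Merged: [6, 6, 15, 17, 17]
Compare 18 vs 24: take 18 from left. Merged: [6, 6, 15, 17, 17, 18]
Compare 24 vs 24: take 24 from left. Merged: [6, 6, 15, 17, 17, 18, 24]
Append remaining from right: [24]. Merged: [6, 6, 15, 17, 17, 18, 24, 24]

Final merged array: [6, 6, 15, 17, 17, 18, 24, 24]
Total comparisons: 7

The merged array is [6, 6, 15, 17, 17, 18, 24, 24], requiring 7 comparisons. The merge step runs in O(n) time where n is the total number of elements.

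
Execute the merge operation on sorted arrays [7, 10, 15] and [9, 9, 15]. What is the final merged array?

Merging process:

Compare 7 vs 9: take 7 from left. Merged: [7]
Compare 10 vs 9: take 9 from right. Merged: [7, 9]
Compare 10 vs 9: take 9 from right. Merged: [7, 9, 9]
Compare 10 vs 15: take 10 from left. Merged: [7, 9, 9, 10]
Compare 15 vs 15: take 15 from left. Merged: [7, 9, 9, 10, 15]
Append remaining from right: [15]. Merged: [7, 9, 9, 10, 15, 15]

Final merged array: [7, 9, 9, 10, 15, 15]
Total comparisons: 5

The merged array is [7, 9, 9, 10, 15, 15], requiring 5 comparisons. The merge step runs in O(n) time where n is the total number of elements.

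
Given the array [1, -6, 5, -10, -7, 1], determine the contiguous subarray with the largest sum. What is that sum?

Using Kadane's algorithm on [1, -6, 5, -10, -7, 1]:

Scanning through the array:
Position 1 (value -6): max_ending_here = -5, max_so_far = 1
Position 2 (value 5): max_ending_here = 5, max_so_far = 5
Position 3 (value -10): max_ending_here = -5, max_so_far = 5
Position 4 (value -7): max_ending_here = -7, max_so_far = 5
Position 5 (value 1): max_ending_here = 1, max_so_far = 5

Maximum subarray: [5]
Maximum sum: 5

The maximum subarray is [5] with sum 5. This subarray runs from index 2 to index 2.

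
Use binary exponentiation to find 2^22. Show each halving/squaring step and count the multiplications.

Computing 2^22 by squaring (build up from 2^1; each line after the first costs one multiplication):

2^1 = 2
2^2 = (2^1)^2 = 2^2 = 4
2^4 = (2^2)^2 = 4^2 = 16
2^5 = 2 * 2^4 = 2 * 16 = 32
2^10 = (2^5)^2 = 32^2 = 1024
2^11 = 2 * 2^10 = 2 * 1024 = 2048
2^22 = (2^11)^2 = 2048^2 = 4194304

Result: 4194304
Multiplications needed: 6 (6 lines after 2^1)

2^22 = 4194304. Using exponentiation by squaring, this requires 6 multiplications. The key idea: if the exponent is even, square the half-power; if odd, multiply by the base once.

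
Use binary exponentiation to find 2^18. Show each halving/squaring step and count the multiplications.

Computing 2^18 by squaring (build up from 2^1; each line after the first costs one multiplication):

2^1 = 2
2^2 = (2^1)^2 = 2^2 = 4
2^4 = (2^2)^2 = 4^2 = 16
2^8 = (2^4)^2 = 16^2 = 256
2^9 = 2 * 2^8 = 2 * 256 = 512
2^18 = (2^9)^2 = 512^2 = 262144

Result: 262144
Multiplications needed: 5 (5 lines after 2^1)

2^18 = 262144. Using exponentiation by squaring, this requires 5 multiplications. The key idea: if the exponent is even, square the half-power; if odd, multiply by the base once.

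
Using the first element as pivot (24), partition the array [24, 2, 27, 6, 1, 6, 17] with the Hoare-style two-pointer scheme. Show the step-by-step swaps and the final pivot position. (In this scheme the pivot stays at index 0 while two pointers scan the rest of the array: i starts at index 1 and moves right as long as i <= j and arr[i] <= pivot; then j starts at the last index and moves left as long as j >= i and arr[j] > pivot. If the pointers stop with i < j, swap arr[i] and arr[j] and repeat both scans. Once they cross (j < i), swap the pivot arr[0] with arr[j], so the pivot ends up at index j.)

Hoare-style two-pointer partition with pivot = 24:

Initial array: [24, 2, 27, 6, 1, 6, 17]

Pointers start at i = 1, j = 6.
i stops at index 2 (arr[2]=27 > 24), j stops at index 6 (arr[6]=17 <= 24): swap arr[2] and arr[6], array becomes [24, 2, 17, 6, 1, 6, 27]
i ends at 6, j ends at 5: the pointers have crossed (j < i), so scanning stops.

Swap pivot arr[0] with arr[5] to place pivot at position 5: [6, 2, 17, 6, 1, 24, 27]
Pivot position: 5

After partitioning with pivot 24, the array becomes [6, 2, 17, 6, 1, 24, 27]. The pivot is placed at index 5. All elements to the left of the pivot are <= 24, and all elements to the right are > 24.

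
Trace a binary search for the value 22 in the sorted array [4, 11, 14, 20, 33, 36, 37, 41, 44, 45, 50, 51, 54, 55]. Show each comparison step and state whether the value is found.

Binary search for 22 in [4, 11, 14, 20, 33, 36, 37, 41, 44, 45, 50, 51, 54, 55]:

lo=0, hi=13, mid=6, arr[mid]=37 -> 37 > 22, search left half
lo=0, hi=5, mid=2, arr[mid]=14 -> 14 < 22, search right half
lo=3, hi=5, mid=4, arr[mid]=33 -> 33 > 22, search left half
lo=3, hi=3, mid=3, arr[mid]=20 -> 20 < 22, search right half
lo=4 > hi=3, target 22 not found

Binary search determines that 22 is not in the array after 4 comparisons. The search space was exhausted without finding the target.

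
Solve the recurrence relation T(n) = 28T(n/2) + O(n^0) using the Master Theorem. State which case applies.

Master Theorem for T(n) = 28T(n/2) + O(n^0):

a = 28, b = 2, c = 0
log_b(a) = log_2(28) = 4.8074

Case 1: c = 0 < log_2(28) = 4.8074
T(n) = O(n^(log_2 28))

For T(n) = 28T(n/2) + O(n^0): log_2(28) = 4.8074. This is Case 1 of the Master Theorem (c < log_b(a), work dominated by leaves), giving O(n^(log_2 28)).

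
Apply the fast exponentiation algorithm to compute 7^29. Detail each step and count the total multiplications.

Computing 7^29 by squaring (build up from 7^1; each line after the first costs one multiplication):

7^1 = 7
7^2 = (7^1)^2 = 7^2 = 49
7^3 = 7 * 7^2 = 7 * 49 = 343
7^6 = (7^3)^2 = 343^2 = 117649
7^7 = 7 * 7^6 = 7 * 117649 = 823543
7^14 = (7^7)^2 = 823543^2 = 678223072849
7^28 = (7^14)^2 = 678223072849^2 = 459986536544739960976801
7^29 = 7 * 7^28 = 7 * 459986536544739960976801 = 3219905755813179726837607

Result: 3219905755813179726837607
Multiplications needed: 7 (7 lines after 7^1)

7^29 = 3219905755813179726837607. Using exponentiation by squaring, this requires 7 multiplications. The key idea: if the exponent is even, square the half-power; if odd, multiply by the base once.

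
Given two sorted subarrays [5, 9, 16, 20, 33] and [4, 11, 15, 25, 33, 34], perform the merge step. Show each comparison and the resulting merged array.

Merging process:

Compare 5 vs 4: take 4 from right. Merged: [4]
Compare 5 vs 11: take 5 from left. Merged: [4, 5]
Compare 9 vs 11: take 9 from left. Merged: [4, 5, 9]
Compare 16 vs 11: take 11 from right. Merged: [4, 5, 9, 11]
Compare 16 vs 15: take 15 from right. Merged: [4, 5, 9, 11, 15]
Compare 16 vs 25: take 16 from left. Merged: [4, 5, 9, 11, 15, 16]
Compare 20 vs 25: take 20 from left. Merged: [4, 5, 9, 11, 15, 16, 20]
Compare 33 vs 25: take 25 from right. Merged: [4, 5, 9, 11, 15, 16, 20, 25]
Compare 33 vs 33: take 33 from left. Merged: [4, 5, 9, 11, 15, 16, 20, 25, 33]
Append remaining from right: [33, 34]. Merged: [4, 5, 9, 11, 15, 16, 20, 25, 33, 33, 34]

Final merged array: [4, 5, 9, 11, 15, 16, 20, 25, 33, 33, 34]
Total comparisons: 9

The merged array is [4, 5, 9, 11, 15, 16, 20, 25, 33, 33, 34], requiring 9 comparisons. The merge step runs in O(n) time where n is the total number of elements.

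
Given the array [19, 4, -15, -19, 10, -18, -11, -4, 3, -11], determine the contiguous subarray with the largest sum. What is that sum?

Using Kadane's algorithm on [19, 4, -15, -19, 10, -18, -11, -4, 3, -11]:

Scanning through the array:
Position 1 (value 4): max_ending_here = 23, max_so_far = 23
Position 2 (value -15): max_ending_here = 8, max_so_far = 23
Position 3 (value -19): max_ending_here = -11, max_so_far = 23
Position 4 (value 10): max_ending_here = 10, max_so_far = 23
Position 5 (value -18): max_ending_here = -8, max_so_far = 23
Position 6 (value -11): max_ending_here = -11, max_so_far = 23
Position 7 (value -4): max_ending_here = -4, max_so_far = 23
Position 8 (value 3): max_ending_here = 3, max_so_far = 23
Position 9 (value -11): max_ending_here = -8, max_so_far = 23

Maximum subarray: [19, 4]
Maximum sum: 23

The maximum subarray is [19, 4] with sum 23. This subarray runs from index 0 to index 1.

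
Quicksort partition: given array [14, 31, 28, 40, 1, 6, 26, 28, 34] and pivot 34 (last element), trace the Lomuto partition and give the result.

Lomuto partition with pivot = 34:

Initial array: [14, 31, 28, 40, 1, 6, 26, 28, 34]

arr[0]=14 <= 34: swap with position 0, array becomes [14, 31, 28, 40, 1, 6, 26, 28, 34]
arr[1]=31 <= 34: swap with position 1, array becomes [14, 31, 28, 40, 1, 6, 26, 28, 34]
arr[2]=28 <= 34: swap with position 2, array becomes [14, 31, 28, 40, 1, 6, 26, 28, 34]
arr[3]=40 > 34: no swap
arr[4]=1 <= 34: swap with position 3, array becomes [14, 31, 28, 1, 40, 6, 26, 28, 34]
arr[5]=6 <= 34: swap with position 4, array becomes [14, 31, 28, 1, 6, 40, 26, 28, 34]
arr[6]=26 <= 34: swap with position 5, array becomes [14, 31, 28, 1, 6, 26, 40, 28, 34]
arr[7]=28 <= 34: swap with position 6, array becomes [14, 31, 28, 1, 6, 26, 28, 40, 34]

Place pivot at position 7: [14, 31, 28, 1, 6, 26, 28, 34, 40]
Pivot position: 7

After partitioning with pivot 34, the array becomes [14, 31, 28, 1, 6, 26, 28, 34, 40]. The pivot is placed at index 7. All elements to the left of the pivot are <= 34, and all elements to the right are > 34.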